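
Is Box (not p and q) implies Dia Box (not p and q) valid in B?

Valid in B

Tableau for the negation not (Box (not p and q) implies Dia Box (not p and q)):
1. not (Box (not p and q) implies Dia Box (not p and q)), 0
2. Box (not p and q), 0
3. not Dia Box (not p and q), 0
4. not p and q, 0
5. not p, 0
6. q, 0
7. not Box (not p and q), 0
8. not (not p and q), 1
9. not p and q, 1
10. not p, 1
11. q, 1
12. not Box (not p and q), 1
13. not q, 1
Accessibility: 0R0, 0R1, 1R0, 1R1
Branch closes: q and not q both at 1.
Every branch of the negation's tableau closes; the branch above is one of them.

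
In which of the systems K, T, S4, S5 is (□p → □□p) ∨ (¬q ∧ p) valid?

T-tableau for the negation ¬((□p → □□p) ∨ (¬q ∧ p)):
1. ¬((□p → □□p) ∨ (¬q ∧ p)), u
2. ¬(□p → □□p), u
3. ¬(¬q ∧ p), u
4. □p, u
5. ¬□□p, u
6. p, u
7. q, u
8. ¬□p, v
9. p, v
10. ¬p, w
Accessibility: uRu, uRv, vRv, vRw, wRw
Complete open branch: countermodel on a T-frame, so not valid in T, nor in K (the same frame is also a K-frame).
S4-tableau for the negation ¬((□p → □□p) ∨ (¬q ∧ p)):
1. ¬((□p → □□p) ∨ (¬q ∧ p)), u
2. ¬(□p → □□p), u
3. ¬(¬q ∧ p), u
4. □p, u
5. ¬□□p, u
6. p, u
7. q, u
8. ¬□p, v
9. p, v
10. ¬p, w
11. p, w
Accessibility: uRu, uRv, uRw, vRv, vRw, wRw
Branch closes: p and ¬p both at w.
Every branch closes (one shown): valid in S4, hence also in S5 (every theorem of S4 is a theorem of S5).

S4, S5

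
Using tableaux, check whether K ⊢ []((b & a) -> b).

Yes, valid

Tableau for the negation ~[]((b & a) -> b):
1. ~[]((b & a) -> b), w0
2. ~((b & a) -> b), w1   [~[]-rule on 1: fresh world w1, w0Rw1]
3. b & a, w1   [~->-rule on 2]
4. ~b, w1   [~->-rule on 2]
5. b, w1   [&-rule on 3]
6. a, w1   [&-rule on 3]
Accessibility: w0Rw1
Branch closes: b and ~b both at w1.
All branches of the negation close; one closing branch shown above.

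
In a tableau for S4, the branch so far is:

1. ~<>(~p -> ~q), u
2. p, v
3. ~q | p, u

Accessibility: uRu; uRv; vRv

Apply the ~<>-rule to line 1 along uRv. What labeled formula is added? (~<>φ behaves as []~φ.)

~(~p -> ~q), v

~<>φ behaves as []~φ: propagate the negated body to each accessible world.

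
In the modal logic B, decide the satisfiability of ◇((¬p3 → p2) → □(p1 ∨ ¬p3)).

1. ◇((¬p3 → p2) → □(p1 ∨ ¬p3)), w0
2. (¬p3 → p2) → □(p1 ∨ ¬p3), w1
3. □(p1 ∨ ¬p3), w1
4. p1 ∨ ¬p3, w0
5. p1 ∨ ¬p3, w1
6. ¬p3, w0
7. ¬p3, w1
Accessibility: w0Rw0, w0Rw1, w1Rw0, w1Rw1

Satisfiable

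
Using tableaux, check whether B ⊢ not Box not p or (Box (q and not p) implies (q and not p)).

Valid in B

Tableau for the negation not (not Box not p or (Box (q and not p) implies (q and not p))):
1. not (not Box not p or (Box (q and not p) implies (q and not p))), w0
2. Box not p, w0
3. not (Box (q and not p) implies (q and not p)), w0
4. Box (q and not p), w0
5. not (q and not p), w0
6. not p, w0
7. q and not p, w0
8. q, w0
9. p, w0
Accessibility: w0Rw0
Branch closes: p and not p both at w0.
Every branch of the negation's tableau closes; the branch above is one of them.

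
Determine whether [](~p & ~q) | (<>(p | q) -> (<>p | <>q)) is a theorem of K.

Tableau for the negation ~([](~p & ~q) | (<>(p | q) -> (<>p | <>q))):
1. ~([](~p & ~q) | (<>(p | q) -> (<>p | <>q))), u
2. ~[](~p & ~q), u   [~|-rule on 1]
3. ~(<>(p | q) -> (<>p | <>q)), u   [~|-rule on 1]
4. <>(p | q), u   [~->-rule on 3]
5. ~(<>p | <>q), u   [~->-rule on 3]
6. ~<>p, u   [~|-rule on 5]
7. ~<>q, u   [~|-rule on 5]
8. ~(~p & ~q), v   [~[]-rule on 2: fresh world v, uRv]
9. ~p, v   [~<>-rule on 6 via uRv]
10. ~q, v   [~<>-rule on 7 via uRv]
11. q, v   [~&-rule on 8 (branches; this branch)]
Accessibility: uRv
Branch closes: q and ~q both at v.
Every branch of the negation's tableau closes; the branch above is one of them.

Yes, valid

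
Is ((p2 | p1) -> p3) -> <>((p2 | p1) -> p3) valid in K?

Not valid

Tableau for the negation ~(((p2 | p1) -> p3) -> <>((p2 | p1) -> p3)):
1. ~(((p2 | p1) -> p3) -> <>((p2 | p1) -> p3)), 0
2. (p2 | p1) -> p3, 0   [~->-rule on 1]
3. ~<>((p2 | p1) -> p3), 0   [~->-rule on 1]
4. p3, 0   [->-rule on 2 (branches; this branch)]
The negation has an open branch (countermodel exists).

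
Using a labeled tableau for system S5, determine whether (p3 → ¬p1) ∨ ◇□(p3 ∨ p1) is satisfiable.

1. (p3 → ¬p1) ∨ ◇□(p3 ∨ p1), u
2. ◇□(p3 ∨ p1), u
3. □(p3 ∨ p1), v
4. p3 ∨ p1, u
5. p3 ∨ p1, v
6. p1, u
7. p1, v
Accessibility: uRu, uRv, vRu, vRv

Satisfiable (open branch found)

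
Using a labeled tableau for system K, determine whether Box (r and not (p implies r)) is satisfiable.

1. Box (r and not (p implies r)), w0

Satisfiable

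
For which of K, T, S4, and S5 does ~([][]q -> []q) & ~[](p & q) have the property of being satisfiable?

K-tableau for the formula:
1. ~([][]q -> []q) & ~[](p & q), 0
2. ~([][]q -> []q), 0   [&-rule on 1]
3. ~[](p & q), 0   [&-rule on 1]
4. [][]q, 0   [~->-rule on 2]
5. ~[]q, 0   [~->-rule on 2]
6. ~(p & q), 1   [~[]-rule on 3: fresh world 1, 0R1]
7. []q, 1   [[]-rule on 4 via 0R1]
8. ~q, 1   [~&-rule on 6 (branches; this branch)]
9. ~q, 2   [~[]-rule on 5: fresh world 2, 0R2]
10. []q, 2   [[]-rule on 4 via 0R2]
Accessibility: 0R1, 0R2
Complete open branch: satisfiable in K.
T-tableau for the formula:
1. ~([][]q -> []q) & ~[](p & q), 0
2. ~([][]q -> []q), 0   [&-rule on 1]
3. ~[](p & q), 0   [&-rule on 1]
4. [][]q, 0   [~->-rule on 2]
5. ~[]q, 0   [~->-rule on 2]
6. []q, 0   [[]-rule on 4 via 0R0]
7. q, 0   [[]-rule on 6 via 0R0]
8. ~(p & q), 1   [~[]-rule on 3: fresh world 1, 0R1]
9. []q, 1   [[]-rule on 4 via 0R1]
10. q, 1   [[]-rule on 6 via 0R1]
11. ~p, 1   [~&-rule on 8 (branches; this branch)]
12. ~q, 2   [~[]-rule on 5: fresh world 2, 0R2]
13. []q, 2   [[]-rule on 4 via 0R2]
14. q, 2   [[]-rule on 6 via 0R2]
Accessibility: 0R0, 0R1, 0R2, 1R1, 2R2
Branch closes: q and ~q both at 2.
Every branch closes (one shown): unsatisfiable in T, hence also in S4, S5 (every S4/S5-frame is a T-frame).

K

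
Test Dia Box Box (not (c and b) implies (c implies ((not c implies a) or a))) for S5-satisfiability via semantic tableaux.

1. Dia Box Box (not (c and b) implies (c implies ((not c implies a) or a))), w0
2. Box Box (not (c and b) implies (c implies ((not c implies a) or a))), w1   [Dia-rule on 1: fresh world w1, w0Rw1]
3. Box (not (c and b) implies (c implies ((not c implies a) or a))), w0   [Box-rule on 2 via w1Rw0]
4. Box (not (c and b) implies (c implies ((not c implies a) or a))), w1   [Box-rule on 2 via w1Rw1]
5. not (c and b) implies (c implies ((not c implies a) or a)), w0   [Box-rule on 3 via w0Rw0]
6. not (c and b) implies (c implies ((not c implies a) or a)), w1   [Box-rule on 3 via w0Rw1]
7. c implies ((not c implies a) or a), w0   [implies-rule on 5 (branches; this branch)]
8. c implies ((not c implies a) or a), w1   [implies-rule on 6 (branches; this branch)]
9. (not c implies a) or a, w0   [implies-rule on 7 (branches; this branch)]
10. (not c implies a) or a, w1   [implies-rule on 8 (branches; this branch)]
11. a, w0   [or-rule on 9 (branches; this branch)]
12. a, w1   [or-rule on 10 (branches; this branch)]
Accessibility: w0Rw0, w0Rw1, w1Rw0, w1Rw1

Satisfiable (open branch found)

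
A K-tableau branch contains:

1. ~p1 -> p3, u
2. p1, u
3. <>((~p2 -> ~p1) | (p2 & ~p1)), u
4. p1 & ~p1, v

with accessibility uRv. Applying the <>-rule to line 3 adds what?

a fresh world w with uRw, and (~p2 -> ~p1) | (p2 & ~p1) at w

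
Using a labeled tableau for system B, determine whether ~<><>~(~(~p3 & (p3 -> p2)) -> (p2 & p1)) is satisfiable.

Satisfiable (open branch found)

1. ~<><>~(~(~p3 & (p3 -> p2)) -> (p2 & p1)), u
2. ~<>~(~(~p3 & (p3 -> p2)) -> (p2 & p1)), u
3. ~(~p3 & (p3 -> p2)) -> (p2 & p1), u
4. p2 & p1, u
5. p2, u
6. p1, u
Accessibility: uRu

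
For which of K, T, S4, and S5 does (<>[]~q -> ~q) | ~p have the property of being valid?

S5

S4-tableau for the negation ~((<>[]~q -> ~q) | ~p):
1. ~((<>[]~q -> ~q) | ~p), 0
2. ~(<>[]~q -> ~q), 0
3. p, 0
4. <>[]~q, 0
5. q, 0
6. []~q, 1
7. ~q, 1
Accessibility: 0R0, 0R1, 1R1
Complete open branch: countermodel on an S4-frame, so not valid in S4, nor in K, T (the same frame is also a K-frame and a T-frame).
S5-tableau for the negation ~((<>[]~q -> ~q) | ~p):
1. ~((<>[]~q -> ~q) | ~p), 0
2. ~(<>[]~q -> ~q), 0
3. p, 0
4. <>[]~q, 0
5. q, 0
6. []~q, 1
7. ~q, 0
Accessibility: 0R0, 0R1, 1R0, 1R1
Branch closes: q and ~q both at 0.
Every branch closes (one shown): valid in S5.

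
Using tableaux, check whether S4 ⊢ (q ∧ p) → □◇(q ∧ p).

Invalid (countermodel exists)

Tableau for the negation ¬((q ∧ p) → □◇(q ∧ p)):
1. ¬((q ∧ p) → □◇(q ∧ p)), 0
2. q ∧ p, 0   [¬→-rule on 1]
3. ¬□◇(q ∧ p), 0   [¬→-rule on 1]
4. q, 0   [∧-rule on 2]
5. p, 0   [∧-rule on 2]
6. ¬◇(q ∧ p), 1   [¬□-rule on 3: fresh world 1, 0R1]
7. ¬(q ∧ p), 1   [¬◇-rule on 6 via 1R1]
8. ¬p, 1   [¬∧-rule on 7 (branches; this branch)]
Accessibility: 0R0, 0R1, 1R1
The negation has an open branch (countermodel exists).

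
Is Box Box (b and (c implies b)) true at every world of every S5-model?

Tableau for the negation not Box Box (b and (c implies b)):
1. not Box Box (b and (c implies b)), 0
2. not Box (b and (c implies b)), 1
3. not (b and (c implies b)), 2
4. not (c implies b), 2
5. c, 2
6. not b, 2
Accessibility: 0R0, 0R1, 0R2, 1R0, 1R1, 1R2, 2R0, 2R1, 2R2
The negation has an open branch (countermodel exists).

Invalid (countermodel exists)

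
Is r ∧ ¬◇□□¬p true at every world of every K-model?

Tableau for the negation ¬(r ∧ ¬◇□□¬p):
1. ¬(r ∧ ¬◇□□¬p), u
2. ◇□□¬p, u   [¬∧-rule on 1 (branches; this branch)]
3. □□¬p, v   [◇-rule on 2: fresh world v, uRv]
Accessibility: uRv
The negation has an open branch (countermodel exists).

Not valid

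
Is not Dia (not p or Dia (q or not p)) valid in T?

Invalid (countermodel exists)

Tableau for the negation Dia (not p or Dia (q or not p)):
1. Dia (not p or Dia (q or not p)), w0
2. not p or Dia (q or not p), w1
3. Dia (q or not p), w1
4. q or not p, w2
5. not p, w2
Accessibility: w0Rw0, w0Rw1, w1Rw1, w1Rw2, w2Rw2
The negation has an open branch (countermodel exists).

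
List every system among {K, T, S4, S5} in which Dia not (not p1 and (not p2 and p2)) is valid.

K-tableau for the negation not Dia not (not p1 and (not p2 and p2)):
1. not Dia not (not p1 and (not p2 and p2)), 0
Complete open branch: countermodel on a K-frame, so not valid in K.
T-tableau for the negation not Dia not (not p1 and (not p2 and p2)):
1. not Dia not (not p1 and (not p2 and p2)), 0
2. not p1 and (not p2 and p2), 0
3. not p1, 0
4. not p2 and p2, 0
5. not p2, 0
6. p2, 0
Accessibility: 0R0
Branch closes: p2 and not p2 both at 0.
Every branch closes (one shown): valid in T, hence also in S4, S5 (every theorem of T is a theorem of S4 and S5).

T, S4, S5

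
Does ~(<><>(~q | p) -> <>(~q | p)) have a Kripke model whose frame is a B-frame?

Satisfiable

1. ~(<><>(~q | p) -> <>(~q | p)), w0
2. <><>(~q | p), w0
3. ~<>(~q | p), w0
4. ~(~q | p), w0
5. q, w0
6. ~p, w0
7. <>(~q | p), w1
8. ~(~q | p), w1
9. q, w1
10. ~p, w1
11. ~q | p, w2
12. p, w2
Accessibility: w0Rw0, w0Rw1, w1Rw0, w1Rw1, w1Rw2, w2Rw1, w2Rw2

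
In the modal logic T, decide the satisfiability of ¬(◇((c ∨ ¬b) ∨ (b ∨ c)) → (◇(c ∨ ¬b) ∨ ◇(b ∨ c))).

No, unsatisfiable

1. ¬(◇((c ∨ ¬b) ∨ (b ∨ c)) → (◇(c ∨ ¬b) ∨ ◇(b ∨ c))), 0
2. ◇((c ∨ ¬b) ∨ (b ∨ c)), 0
3. ¬(◇(c ∨ ¬b) ∨ ◇(b ∨ c)), 0
4. ¬◇(c ∨ ¬b), 0
5. ¬◇(b ∨ c), 0
6. ¬(c ∨ ¬b), 0
7. ¬c, 0
8. b, 0
9. ¬(b ∨ c), 0
10. ¬b, 0
Accessibility: 0R0
Branch closes: b and ¬b both at 0.
Every branch closes; the branch above is one of them.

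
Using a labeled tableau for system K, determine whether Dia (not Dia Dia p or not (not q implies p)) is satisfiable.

Satisfiable

1. Dia (not Dia Dia p or not (not q implies p)), 0
2. not Dia Dia p or not (not q implies p), 1
3. not (not q implies p), 1
4. not q, 1
5. not p, 1
Accessibility: 0R1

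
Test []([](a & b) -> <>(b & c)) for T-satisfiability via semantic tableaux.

1. []([](a & b) -> <>(b & c)), 0
2. [](a & b) -> <>(b & c), 0   [[]-rule on 1 via 0R0]
3. <>(b & c), 0   [->-rule on 2 (branches; this branch)]
4. b & c, 1   [<>-rule on 3: fresh world 1, 0R1]
5. b, 1   [&-rule on 4]
6. c, 1   [&-rule on 4]
7. [](a & b) -> <>(b & c), 1   [[]-rule on 1 via 0R1]
8. <>(b & c), 1   [->-rule on 7 (branches; this branch)]
9. b & c, 2   [<>-rule on 8: fresh world 2, 1R2]
10. b, 2   [&-rule on 9]
11. c, 2   [&-rule on 9]
Accessibility: 0R0, 0R1, 1R1, 1R2, 2R2

Yes, satisfiable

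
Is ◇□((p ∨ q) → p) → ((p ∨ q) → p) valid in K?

Tableau for the negation ¬(◇□((p ∨ q) → p) → ((p ∨ q) → p)):
1. ¬(◇□((p ∨ q) → p) → ((p ∨ q) → p)), 0
2. ◇□((p ∨ q) → p), 0
3. ¬((p ∨ q) → p), 0
4. p ∨ q, 0
5. ¬p, 0
6. q, 0
7. □((p ∨ q) → p), 1
Accessibility: 0R1
The negation has an open branch (countermodel exists).

No, not valid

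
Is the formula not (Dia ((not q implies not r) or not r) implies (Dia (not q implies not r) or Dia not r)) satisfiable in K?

Unsatisfiable

1. not (Dia ((not q implies not r) or not r) implies (Dia (not q implies not r) or Dia not r)), u
2. Dia ((not q implies not r) or not r), u
3. not (Dia (not q implies not r) or Dia not r), u
4. not Dia (not q implies not r), u
5. not Dia not r, u
6. (not q implies not r) or not r, v
7. not (not q implies not r), v
8. not q, v
9. r, v
10. not q implies not r, v
11. not r, v
Accessibility: uRv
Branch closes: r and not r both at v.
(One branch shown.) All branches close.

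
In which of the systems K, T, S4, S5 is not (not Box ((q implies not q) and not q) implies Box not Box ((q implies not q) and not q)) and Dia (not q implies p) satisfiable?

K, T, S4

S4-tableau for the formula:
1. not (not Box ((q implies not q) and not q) implies Box not Box ((q implies not q) and not q)) and Dia (not q implies p), w0
2. not (not Box ((q implies not q) and not q) implies Box not Box ((q implies not q) and not q)), w0
3. Dia (not q implies p), w0
4. not Box ((q implies not q) and not q), w0
5. not Box not Box ((q implies not q) and not q), w0
6. not q implies p, w1
7. p, w1
8. not ((q implies not q) and not q), w2
9. q, w2
10. Box ((q implies not q) and not q), w3
11. (q implies not q) and not q, w3
12. q implies not q, w3
13. not q, w3
Accessibility: w0Rw0, w0Rw1, w0Rw2, w0Rw3, w1Rw1, w2Rw2, w3Rw3
Complete open branch: satisfiable in S4, hence also in K, T (this S4-model is also a K-model and a T-model).
S5-tableau for the formula:
1. not (not Box ((q implies not q) and not q) implies Box not Box ((q implies not q) and not q)) and Dia (not q implies p), w0
2. not (not Box ((q implies not q) and not q) implies Box not Box ((q implies not q) and not q)), w0
3. Dia (not q implies p), w0
4. not Box ((q implies not q) and not q), w0
5. not Box not Box ((q implies not q) and not q), w0
6. not q implies p, w1
7. p, w1
8. not ((q implies not q) and not q), w2
9. not (q implies not q), w2
10. q, w2
11. Box ((q implies not q) and not q), w3
12. (q implies not q) and not q, w0
13. q implies not q, w0
14. not q, w0
15. (q implies not q) and not q, w1
16. q implies not q, w1
17. not q, w1
18. (q implies not q) and not q, w2
19. q implies not q, w2
20. not q, w2
Accessibility: w0Rw0, w0Rw1, w0Rw2, w0Rw3, w1Rw0, w1Rw1, w1Rw2, w1Rw3, w2Rw0, w2Rw1, w2Rw2, w2Rw3, w3Rw0, w3Rw1, w3Rw2, w3Rw3
Branch closes: q and not q both at w2.
Every branch closes (one shown): unsatisfiable in S5.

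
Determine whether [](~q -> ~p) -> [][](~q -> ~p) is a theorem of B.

Tableau for the negation ~([](~q -> ~p) -> [][](~q -> ~p)):
1. ~([](~q -> ~p) -> [][](~q -> ~p)), u
2. [](~q -> ~p), u   [~->-rule on 1]
3. ~[][](~q -> ~p), u   [~->-rule on 1]
4. ~q -> ~p, u   [[]-rule on 2 via uRu]
5. ~p, u   [->-rule on 4 (branches; this branch)]
6. ~[](~q -> ~p), v   [~[]-rule on 3: fresh world v, uRv]
7. ~q -> ~p, v   [[]-rule on 2 via uRv]
8. ~p, v   [->-rule on 7 (branches; this branch)]
9. ~(~q -> ~p), w   [~[]-rule on 6: fresh world w, vRw]
10. ~q, w   [~->-rule on 9]
11. p, w   [~->-rule on 9]
Accessibility: uRu, uRv, vRu, vRv, vRw, wRv, wRw
The negation has an open branch (countermodel exists).

Invalid (countermodel exists)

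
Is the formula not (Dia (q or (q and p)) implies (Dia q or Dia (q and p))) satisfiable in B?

No, unsatisfiable

1. not (Dia (q or (q and p)) implies (Dia q or Dia (q and p))), 0
2. Dia (q or (q and p)), 0
3. not (Dia q or Dia (q and p)), 0
4. not Dia q, 0
5. not Dia (q and p), 0
6. not q, 0
7. not (q and p), 0
8. not p, 0
9. q or (q and p), 1
10. not q, 1
11. not (q and p), 1
12. q and p, 1
13. q, 1
14. p, 1
Accessibility: 0R0, 0R1, 1R0, 1R1
Branch closes: q and not q both at 1.
All branches of the tableau close; one closing branch shown above.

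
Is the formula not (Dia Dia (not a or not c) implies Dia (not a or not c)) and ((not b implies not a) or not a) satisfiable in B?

1. not (Dia Dia (not a or not c) implies Dia (not a or not c)) and ((not b implies not a) or not a), 0
2. not (Dia Dia (not a or not c) implies Dia (not a or not c)), 0
3. (not b implies not a) or not a, 0
4. Dia Dia (not a or not c), 0
5. not Dia (not a or not c), 0
6. not (not a or not c), 0
7. a, 0
8. c, 0
9. not b implies not a, 0
10. b, 0
11. Dia (not a or not c), 1
12. not (not a or not c), 1
13. a, 1
14. c, 1
15. not a or not c, 2
16. not c, 2
Accessibility: 0R0, 0R1, 1R0, 1R1, 1R2, 2R1, 2R2

Satisfiable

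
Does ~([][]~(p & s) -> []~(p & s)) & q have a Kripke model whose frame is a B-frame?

1. ~([][]~(p & s) -> []~(p & s)) & q, u
2. ~([][]~(p & s) -> []~(p & s)), u   [&-rule on 1]
3. q, u   [&-rule on 1]
4. [][]~(p & s), u   [~->-rule on 2]
5. ~[]~(p & s), u   [~->-rule on 2]
6. []~(p & s), u   [[]-rule on 4 via uRu]
7. ~(p & s), u   [[]-rule on 6 via uRu]
8. ~s, u   [~&-rule on 7 (branches; this branch)]
9. p & s, v   [~[]-rule on 5: fresh world v, uRv]
10. p, v   [&-rule on 9]
11. s, v   [&-rule on 9]
12. []~(p & s), v   [[]-rule on 4 via uRv]
13. ~(p & s), v   [[]-rule on 6 via uRv]
14. ~s, v   [~&-rule on 13 (branches; this branch)]
Accessibility: uRu, uRv, vRu, vRv
Branch closes: s and ~s both at v.
Every branch closes; the branch above is one of them.

Unsatisfiable (every branch closes)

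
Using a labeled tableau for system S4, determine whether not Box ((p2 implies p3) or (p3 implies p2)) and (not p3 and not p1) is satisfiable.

Unsatisfiable

1. not Box ((p2 implies p3) or (p3 implies p2)) and (not p3 and not p1), u
2. not Box ((p2 implies p3) or (p3 implies p2)), u   [and-rule on 1]
3. not p3 and not p1, u   [and-rule on 1]
4. not p3, u   [and-rule on 3]
5. not p1, u   [and-rule on 3]
6. not ((p2 implies p3) or (p3 implies p2)), v   [neg-Box-rule on 2: fresh world v, uRv]
7. not (p2 implies p3), v   [neg-or-rule on 6]
8. not (p3 implies p2), v   [neg-or-rule on 6]
9. p2, v   [neg-implies-rule on 7]
10. not p3, v   [neg-implies-rule on 7]
11. p3, v   [neg-implies-rule on 8]
12. not p2, v   [neg-implies-rule on 8]
Accessibility: uRu, uRv, vRv
Branch closes: p3 and not p3 both at v.
Every branch closes; the branch above is one of them.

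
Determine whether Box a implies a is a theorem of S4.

Valid

Tableau for the negation not (Box a implies a):
1. not (Box a implies a), 0
2. Box a, 0   [neg-implies-rule on 1]
3. not a, 0   [neg-implies-rule on 1]
4. a, 0   [Box-rule on 2 via 0R0]
Accessibility: 0R0
Branch closes: a and not a both at 0.
Every branch of the negation's tableau closes; the branch above is one of them.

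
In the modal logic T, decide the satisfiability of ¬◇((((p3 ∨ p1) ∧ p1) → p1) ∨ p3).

1. ¬◇((((p3 ∨ p1) ∧ p1) → p1) ∨ p3), u
2. ¬((((p3 ∨ p1) ∧ p1) → p1) ∨ p3), u   [¬◇-rule on 1 via uRu]
3. ¬(((p3 ∨ p1) ∧ p1) → p1), u   [¬∨-rule on 2]
4. ¬p3, u   [¬∨-rule on 2]
5. (p3 ∨ p1) ∧ p1, u   [¬→-rule on 3]
6. ¬p1, u   [¬→-rule on 3]
7. p3 ∨ p1, u   [∧-rule on 5]
8. p1, u   [∧-rule on 5]
Accessibility: uRu
Branch closes: p1 and ¬p1 both at u.
All branches of the tableau close; one closing branch shown above.

Unsatisfiable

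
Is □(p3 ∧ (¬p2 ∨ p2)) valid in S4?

No, not valid

Tableau for the negation ¬□(p3 ∧ (¬p2 ∨ p2)):
1. ¬□(p3 ∧ (¬p2 ∨ p2)), 0
2. ¬(p3 ∧ (¬p2 ∨ p2)), 1
3. ¬p3, 1
Accessibility: 0R0, 0R1, 1R1
The negation has an open branch (countermodel exists).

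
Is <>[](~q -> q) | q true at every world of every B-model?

Invalid (countermodel exists)

Tableau for the negation ~(<>[](~q -> q) | q):
1. ~(<>[](~q -> q) | q), u
2. ~<>[](~q -> q), u   [~|-rule on 1]
3. ~q, u   [~|-rule on 1]
4. ~[](~q -> q), u   [~<>-rule on 2 via uRu]
5. ~(~q -> q), v   [~[]-rule on 4: fresh world v, uRv]
6. ~q, v   [~->-rule on 5]
7. ~[](~q -> q), v   [~<>-rule on 2 via uRv]
8. ~(~q -> q), w   [~[]-rule on 7: fresh world w, vRw]
9. ~q, w   [~->-rule on 8]
Accessibility: uRu, uRv, vRu, vRv, vRw, wRv, wRw
The negation has an open branch (countermodel exists).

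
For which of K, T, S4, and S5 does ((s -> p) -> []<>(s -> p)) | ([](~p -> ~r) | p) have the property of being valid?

S4-tableau for the negation ~(((s -> p) -> []<>(s -> p)) | ([](~p -> ~r) | p)):
1. ~(((s -> p) -> []<>(s -> p)) | ([](~p -> ~r) | p)), u
2. ~((s -> p) -> []<>(s -> p)), u
3. ~([](~p -> ~r) | p), u
4. s -> p, u
5. ~[]<>(s -> p), u
6. ~[](~p -> ~r), u
7. ~p, u
8. ~s, u
9. ~<>(s -> p), v
10. ~(s -> p), v
11. s, v
12. ~p, v
13. ~(~p -> ~r), w
14. ~p, w
15. r, w
Accessibility: uRu, uRv, uRw, vRv, wRw
Complete open branch: countermodel on an S4-frame, so not valid in S4, nor in K, T (the same frame is also a K-frame and a T-frame).
S5-tableau for the negation ~(((s -> p) -> []<>(s -> p)) | ([](~p -> ~r) | p)):
1. ~(((s -> p) -> []<>(s -> p)) | ([](~p -> ~r) | p)), u
2. ~((s -> p) -> []<>(s -> p)), u
3. ~([](~p -> ~r) | p), u
4. s -> p, u
5. ~[]<>(s -> p), u
6. ~[](~p -> ~r), u
7. ~p, u
8. ~s, u
9. ~<>(s -> p), v
10. ~(s -> p), u
11. s, u
Accessibility: uRu, uRv, vRu, vRv
Branch closes: s and ~s both at u.
Every branch closes (one shown): valid in S5.

S5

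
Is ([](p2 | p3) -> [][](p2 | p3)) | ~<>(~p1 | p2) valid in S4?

Tableau for the negation ~(([](p2 | p3) -> [][](p2 | p3)) | ~<>(~p1 | p2)):
1. ~(([](p2 | p3) -> [][](p2 | p3)) | ~<>(~p1 | p2)), u
2. ~([](p2 | p3) -> [][](p2 | p3)), u   [~|-rule on 1]
3. <>(~p1 | p2), u   [~|-rule on 1]
4. [](p2 | p3), u   [~->-rule on 2]
5. ~[][](p2 | p3), u   [~->-rule on 2]
6. p2 | p3, u   [[]-rule on 4 via uRu]
7. p3, u   [|-rule on 6 (branches; this branch)]
8. ~p1 | p2, v   [<>-rule on 3: fresh world v, uRv]
9. p2 | p3, v   [[]-rule on 4 via uRv]
10. p2, v   [|-rule on 8 (branches; this branch)]
11. p3, v   [|-rule on 9 (branches; this branch)]
12. ~[](p2 | p3), w   [~[]-rule on 5: fresh world w, uRw]
13. p2 | p3, w   [[]-rule on 4 via uRw]
14. p3, w   [|-rule on 13 (branches; this branch)]
15. ~(p2 | p3), x   [~[]-rule on 12: fresh world x, wRx]
16. ~p2, x   [~|-rule on 15]
17. ~p3, x   [~|-rule on 15]
18. p2 | p3, x   [[]-rule on 4 via uRx]
19. p3, x   [|-rule on 18 (branches; this branch)]
Accessibility: uRu, uRv, uRw, uRx, vRv, wRw, wRx, xRx
Branch closes: p3 and ~p3 both at x.
Every branch of the negation's tableau closes; the branch above is one of them.

Valid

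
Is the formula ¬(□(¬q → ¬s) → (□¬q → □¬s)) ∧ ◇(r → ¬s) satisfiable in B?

1. ¬(□(¬q → ¬s) → (□¬q → □¬s)) ∧ ◇(r → ¬s), 0
2. ¬(□(¬q → ¬s) → (□¬q → □¬s)), 0
3. ◇(r → ¬s), 0
4. □(¬q → ¬s), 0
5. ¬(□¬q → □¬s), 0
6. □¬q, 0
7. ¬□¬s, 0
8. ¬q → ¬s, 0
9. ¬q, 0
10. ¬s, 0
11. r → ¬s, 1
12. ¬q → ¬s, 1
13. ¬q, 1
14. ¬s, 1
15. s, 2
16. ¬q → ¬s, 2
17. ¬q, 2
18. ¬s, 2
Accessibility: 0R0, 0R1, 0R2, 1R0, 1R1, 2R0, 2R2
Branch closes: s and ¬s both at 2.
(One branch shown.) All branches close.

Unsatisfiable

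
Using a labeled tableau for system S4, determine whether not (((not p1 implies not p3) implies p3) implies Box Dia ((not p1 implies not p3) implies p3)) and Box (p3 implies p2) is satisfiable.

1. not (((not p1 implies not p3) implies p3) implies Box Dia ((not p1 implies not p3) implies p3)) and Box (p3 implies p2), w0
2. not (((not p1 implies not p3) implies p3) implies Box Dia ((not p1 implies not p3) implies p3)), w0
3. Box (p3 implies p2), w0
4. (not p1 implies not p3) implies p3, w0
5. not Box Dia ((not p1 implies not p3) implies p3), w0
6. p3 implies p2, w0
7. p3, w0
8. p2, w0
9. not Dia ((not p1 implies not p3) implies p3), w1
10. p3 implies p2, w1
11. not ((not p1 implies not p3) implies p3), w1
12. not p1 implies not p3, w1
13. not p3, w1
14. p2, w1
Accessibility: w0Rw0, w0Rw1, w1Rw1

Satisfiable (open branch found)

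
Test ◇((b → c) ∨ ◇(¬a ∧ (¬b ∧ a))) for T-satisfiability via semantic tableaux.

1. ◇((b → c) ∨ ◇(¬a ∧ (¬b ∧ a))), 0
2. (b → c) ∨ ◇(¬a ∧ (¬b ∧ a)), 1   [◇-rule on 1: fresh world 1, 0R1]
3. b → c, 1   [∨-rule on 2 (branches; this branch)]
4. c, 1   [→-rule on 3 (branches; this branch)]
Accessibility: 0R0, 0R1, 1R1

Satisfiable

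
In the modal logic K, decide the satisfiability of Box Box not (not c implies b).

1. Box Box not (not c implies b), 0

Yes, satisfiable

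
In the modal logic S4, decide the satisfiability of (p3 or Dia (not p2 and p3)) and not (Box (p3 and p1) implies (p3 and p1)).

Unsatisfiable

1. (p3 or Dia (not p2 and p3)) and not (Box (p3 and p1) implies (p3 and p1)), w0
2. p3 or Dia (not p2 and p3), w0
3. not (Box (p3 and p1) implies (p3 and p1)), w0
4. Box (p3 and p1), w0
5. not (p3 and p1), w0
6. p3 and p1, w0
7. p3, w0
8. p1, w0
9. Dia (not p2 and p3), w0
10. not p1, w0
Accessibility: w0Rw0
Branch closes: p1 and not p1 both at w0.
(One branch shown.) All branches close.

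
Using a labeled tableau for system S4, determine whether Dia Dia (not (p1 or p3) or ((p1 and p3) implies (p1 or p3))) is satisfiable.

1. Dia Dia (not (p1 or p3) or ((p1 and p3) implies (p1 or p3))), 0
2. Dia (not (p1 or p3) or ((p1 and p3) implies (p1 or p3))), 1
3. not (p1 or p3) or ((p1 and p3) implies (p1 or p3)), 2
4. (p1 and p3) implies (p1 or p3), 2
5. p1 or p3, 2
6. p3, 2
Accessibility: 0R0, 0R1, 0R2, 1R1, 1R2, 2R2

Yes, satisfiable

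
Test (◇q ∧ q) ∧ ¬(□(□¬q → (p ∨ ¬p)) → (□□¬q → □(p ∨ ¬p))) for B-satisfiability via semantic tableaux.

1. (◇q ∧ q) ∧ ¬(□(□¬q → (p ∨ ¬p)) → (□□¬q → □(p ∨ ¬p))), u
2. ◇q ∧ q, u
3. ¬(□(□¬q → (p ∨ ¬p)) → (□□¬q → □(p ∨ ¬p))), u
4. ◇q, u
5. q, u
6. □(□¬q → (p ∨ ¬p)), u
7. ¬(□□¬q → □(p ∨ ¬p)), u
8. □□¬q, u
9. ¬□(p ∨ ¬p), u
10. □¬q → (p ∨ ¬p), u
11. □¬q, u
12. ¬q, u
Accessibility: uRu
Branch closes: q and ¬q both at u.
(One branch shown.) All branches close.

No, unsatisfiable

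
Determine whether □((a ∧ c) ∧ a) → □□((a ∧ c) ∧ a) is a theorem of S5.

Yes, valid

Tableau for the negation ¬(□((a ∧ c) ∧ a) → □□((a ∧ c) ∧ a)):
1. ¬(□((a ∧ c) ∧ a) → □□((a ∧ c) ∧ a)), u
2. □((a ∧ c) ∧ a), u   [¬→-rule on 1]
3. ¬□□((a ∧ c) ∧ a), u   [¬→-rule on 1]
4. (a ∧ c) ∧ a, u   [□-rule on 2 via uRu]
5. a ∧ c, u   [∧-rule on 4]
6. a, u   [∧-rule on 4]
7. c, u   [∧-rule on 5]
8. ¬□((a ∧ c) ∧ a), v   [¬□-rule on 3: fresh world v, uRv]
9. (a ∧ c) ∧ a, v   [□-rule on 2 via uRv]
10. a ∧ c, v   [∧-rule on 9]
11. a, v   [∧-rule on 9]
12. c, v   [∧-rule on 10]
13. ¬((a ∧ c) ∧ a), w   [¬□-rule on 8: fresh world w, vRw]
14. (a ∧ c) ∧ a, w   [□-rule on 2 via uRw]
15. a ∧ c, w   [∧-rule on 14]
16. a, w   [∧-rule on 14]
17. c, w   [∧-rule on 15]
18. ¬(a ∧ c), w   [¬∧-rule on 13 (branches; this branch)]
19. ¬c, w   [¬∧-rule on 18 (branches; this branch)]
Accessibility: uRu, uRv, uRw, vRu, vRv, vRw, wRu, wRv, wRw
Branch closes: c and ¬c both at w.
Every branch of the negation's tableau closes; the branch above is one of them.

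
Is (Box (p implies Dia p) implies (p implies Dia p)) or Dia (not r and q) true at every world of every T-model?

Valid in T

Tableau for the negation not ((Box (p implies Dia p) implies (p implies Dia p)) or Dia (not r and q)):
1. not ((Box (p implies Dia p) implies (p implies Dia p)) or Dia (not r and q)), 0
2. not (Box (p implies Dia p) implies (p implies Dia p)), 0
3. not Dia (not r and q), 0
4. Box (p implies Dia p), 0
5. not (p implies Dia p), 0
6. p, 0
7. not Dia p, 0
8. not (not r and q), 0
9. p implies Dia p, 0
10. not p, 0
Accessibility: 0R0
Branch closes: p and not p both at 0.
Every branch of the negation's tableau closes; the branch above is one of them.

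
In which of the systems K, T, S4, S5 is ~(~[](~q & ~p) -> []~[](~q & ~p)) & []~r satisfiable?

S5-tableau for the formula:
1. ~(~[](~q & ~p) -> []~[](~q & ~p)) & []~r, u
2. ~(~[](~q & ~p) -> []~[](~q & ~p)), u
3. []~r, u
4. ~[](~q & ~p), u
5. ~[]~[](~q & ~p), u
6. ~r, u
7. ~(~q & ~p), v
8. ~r, v
9. p, v
10. [](~q & ~p), w
11. ~r, w
12. ~q & ~p, u
13. ~q, u
14. ~p, u
15. ~q & ~p, v
16. ~q, v
17. ~p, v
Accessibility: uRu, uRv, uRw, vRu, vRv, vRw, wRu, wRv, wRw
Branch closes: p and ~p both at v.
Every branch closes (one shown): unsatisfiable in S5.
S4-tableau for the formula:
1. ~(~[](~q & ~p) -> []~[](~q & ~p)) & []~r, u
2. ~(~[](~q & ~p) -> []~[](~q & ~p)), u
3. []~r, u
4. ~[](~q & ~p), u
5. ~[]~[](~q & ~p), u
6. ~r, u
7. ~(~q & ~p), v
8. ~r, v
9. p, v
10. [](~q & ~p), w
11. ~r, w
12. ~q & ~p, w
13. ~q, w
14. ~p, w
Accessibility: uRu, uRv, uRw, vRv, wRw
Complete open branch: satisfiable in S4, hence also in K, T (this S4-model is also a K-model and a T-model).

K, T, S4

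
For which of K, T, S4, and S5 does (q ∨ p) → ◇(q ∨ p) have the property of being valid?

T, S4, S5

K-tableau for the negation ¬((q ∨ p) → ◇(q ∨ p)):
1. ¬((q ∨ p) → ◇(q ∨ p)), w0
2. q ∨ p, w0
3. ¬◇(q ∨ p), w0
4. p, w0
Complete open branch: countermodel on a K-frame, so not valid in K.
T-tableau for the negation ¬((q ∨ p) → ◇(q ∨ p)):
1. ¬((q ∨ p) → ◇(q ∨ p)), w0
2. q ∨ p, w0
3. ¬◇(q ∨ p), w0
4. ¬(q ∨ p), w0
5. ¬q, w0
6. ¬p, w0
7. p, w0
Accessibility: w0Rw0
Branch closes: p and ¬p both at w0.
Every branch closes (one shown): valid in T, hence also in S4, S5 (every theorem of T is a theorem of S4 and S5).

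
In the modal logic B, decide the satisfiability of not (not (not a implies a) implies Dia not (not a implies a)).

1. not (not (not a implies a) implies Dia not (not a implies a)), 0
2. not (not a implies a), 0
3. not Dia not (not a implies a), 0
4. not a, 0
5. not a implies a, 0
6. a, 0
Accessibility: 0R0
Branch closes: a and not a both at 0.
(One branch shown.) All branches close.

No, unsatisfiable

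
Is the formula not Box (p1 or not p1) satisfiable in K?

Unsatisfiable

1. not Box (p1 or not p1), w0
2. not (p1 or not p1), w1
3. not p1, w1
4. p1, w1
Accessibility: w0Rw1
Branch closes: p1 and not p1 both at w1.
Every branch closes; the branch above is one of them.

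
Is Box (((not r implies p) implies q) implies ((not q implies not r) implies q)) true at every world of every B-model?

Not valid

Tableau for the negation not Box (((not r implies p) implies q) implies ((not q implies not r) implies q)):
1. not Box (((not r implies p) implies q) implies ((not q implies not r) implies q)), 0
2. not (((not r implies p) implies q) implies ((not q implies not r) implies q)), 1
3. (not r implies p) implies q, 1
4. not ((not q implies not r) implies q), 1
5. not q implies not r, 1
6. not q, 1
7. not (not r implies p), 1
8. not r, 1
9. not p, 1
Accessibility: 0R0, 0R1, 1R0, 1R1
The negation has an open branch (countermodel exists).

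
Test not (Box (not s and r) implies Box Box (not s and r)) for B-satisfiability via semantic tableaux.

1. not (Box (not s and r) implies Box Box (not s and r)), w0
2. Box (not s and r), w0
3. not Box Box (not s and r), w0
4. not s and r, w0
5. not s, w0
6. r, w0
7. not Box (not s and r), w1
8. not s and r, w1
9. not s, w1
10. r, w1
11. not (not s and r), w2
12. not r, w2
Accessibility: w0Rw0, w0Rw1, w1Rw0, w1Rw1, w1Rw2, w2Rw1, w2Rw2

Satisfiable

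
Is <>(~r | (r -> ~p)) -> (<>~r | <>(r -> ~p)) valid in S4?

Yes, valid

Tableau for the negation ~(<>(~r | (r -> ~p)) -> (<>~r | <>(r -> ~p))):
1. ~(<>(~r | (r -> ~p)) -> (<>~r | <>(r -> ~p))), 0
2. <>(~r | (r -> ~p)), 0
3. ~(<>~r | <>(r -> ~p)), 0
4. ~<>~r, 0
5. ~<>(r -> ~p), 0
6. r, 0
7. ~(r -> ~p), 0
8. p, 0
9. ~r | (r -> ~p), 1
10. r, 1
11. ~(r -> ~p), 1
12. p, 1
13. r -> ~p, 1
14. ~p, 1
Accessibility: 0R0, 0R1, 1R1
Branch closes: p and ~p both at 1.
Every branch of the negation's tableau closes; the branch above is one of them.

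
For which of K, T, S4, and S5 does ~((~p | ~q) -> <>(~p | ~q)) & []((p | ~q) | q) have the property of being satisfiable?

K

K-tableau for the formula:
1. ~((~p | ~q) -> <>(~p | ~q)) & []((p | ~q) | q), w0
2. ~((~p | ~q) -> <>(~p | ~q)), w0
3. []((p | ~q) | q), w0
4. ~p | ~q, w0
5. ~<>(~p | ~q), w0
6. ~q, w0
Complete open branch: satisfiable in K.
T-tableau for the formula:
1. ~((~p | ~q) -> <>(~p | ~q)) & []((p | ~q) | q), w0
2. ~((~p | ~q) -> <>(~p | ~q)), w0
3. []((p | ~q) | q), w0
4. ~p | ~q, w0
5. ~<>(~p | ~q), w0
6. (p | ~q) | q, w0
7. ~(~p | ~q), w0
8. p, w0
9. q, w0
10. ~q, w0
Accessibility: w0Rw0
Branch closes: q and ~q both at w0.
Every branch closes (one shown): unsatisfiable in T, hence also in S4, S5 (every S4/S5-frame is a T-frame).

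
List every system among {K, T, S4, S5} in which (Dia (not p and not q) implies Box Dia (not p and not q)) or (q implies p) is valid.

S4-tableau for the negation not ((Dia (not p and not q) implies Box Dia (not p and not q)) or (q implies p)):
1. not ((Dia (not p and not q) implies Box Dia (not p and not q)) or (q implies p)), u
2. not (Dia (not p and not q) implies Box Dia (not p and not q)), u   [neg-or-rule on 1]
3. not (q implies p), u   [neg-or-rule on 1]
4. Dia (not p and not q), u   [neg-implies-rule on 2]
5. not Box Dia (not p and not q), u   [neg-implies-rule on 2]
6. q, u   [neg-implies-rule on 3]
7. not p, u   [neg-implies-rule on 3]
8. not p and not q, v   [Dia-rule on 4: fresh world v, uRv]
9. not p, v   [and-rule on 8]
10. not q, v   [and-rule on 8]
11. not Dia (not p and not q), w   [neg-Box-rule on 5: fresh world w, uRw]
12. not (not p and not q), w   [neg-Dia-rule on 11 via wRw]
13. q, w   [neg-and-rule on 12 (branches; this branch)]
Accessibility: uRu, uRv, uRw, vRv, wRw
Complete open branch: countermodel on an S4-frame, so not valid in S4, nor in K, T (the same frame is also a K-frame and a T-frame).
S5-tableau for the negation not ((Dia (not p and not q) implies Box Dia (not p and not q)) or (q implies p)):
1. not ((Dia (not p and not q) implies Box Dia (not p and not q)) or (q implies p)), u
2. not (Dia (not p and not q) implies Box Dia (not p and not q)), u   [neg-or-rule on 1]
3. not (q implies p), u   [neg-or-rule on 1]
4. Dia (not p and not q), u   [neg-implies-rule on 2]
5. not Box Dia (not p and not q), u   [neg-implies-rule on 2]
6. q, u   [neg-implies-rule on 3]
7. not p, u   [neg-implies-rule on 3]
8. not p and not q, v   [Dia-rule on 4: fresh world v, uRv]
9. not p, v   [and-rule on 8]
10. not q, v   [and-rule on 8]
11. not Dia (not p and not q), w   [neg-Box-rule on 5: fresh world w, uRw]
12. not (not p and not q), u   [neg-Dia-rule on 11 via wRu]
13. not (not p and not q), v   [neg-Dia-rule on 11 via wRv]
14. not (not p and not q), w   [neg-Dia-rule on 11 via wRw]
15. q, v   [neg-and-rule on 13 (branches; this branch)]
Accessibility: uRu, uRv, uRw, vRu, vRv, vRw, wRu, wRv, wRw
Branch closes: q and not q both at v.
Every branch closes (one shown): valid in S5.

S5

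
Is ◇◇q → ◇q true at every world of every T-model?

Tableau for the negation ¬(◇◇q → ◇q):
1. ¬(◇◇q → ◇q), w0
2. ◇◇q, w0   [¬→-rule on 1]
3. ¬◇q, w0   [¬→-rule on 1]
4. ¬q, w0   [¬◇-rule on 3 via w0Rw0]
5. ◇q, w1   [◇-rule on 2: fresh world w1, w0Rw1]
6. ¬q, w1   [¬◇-rule on 3 via w0Rw1]
7. q, w2   [◇-rule on 5: fresh world w2, w1Rw2]
Accessibility: w0Rw0, w0Rw1, w1Rw1, w1Rw2, w2Rw2
The negation has an open branch (countermodel exists).

Invalid (countermodel exists)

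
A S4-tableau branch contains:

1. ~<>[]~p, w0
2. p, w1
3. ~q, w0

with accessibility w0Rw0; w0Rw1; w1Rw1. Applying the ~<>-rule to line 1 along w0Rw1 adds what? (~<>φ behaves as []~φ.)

~[]~p, w1

~<>φ behaves as []~φ: propagate the negated body to each accessible world.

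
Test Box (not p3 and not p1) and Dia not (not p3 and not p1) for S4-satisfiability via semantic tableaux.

No, unsatisfiable

1. Box (not p3 and not p1) and Dia not (not p3 and not p1), u
2. Box (not p3 and not p1), u   [and-rule on 1]
3. Dia not (not p3 and not p1), u   [and-rule on 1]
4. not p3 and not p1, u   [Box-rule on 2 via uRu]
5. not p3, u   [and-rule on 4]
6. not p1, u   [and-rule on 4]
7. not (not p3 and not p1), v   [Dia-rule on 3: fresh world v, uRv]
8. not p3 and not p1, v   [Box-rule on 2 via uRv]
9. not p3, v   [and-rule on 8]
10. not p1, v   [and-rule on 8]
11. p1, v   [neg-and-rule on 7 (branches; this branch)]
Accessibility: uRu, uRv, vRv
Branch closes: p1 and not p1 both at v.
(One branch shown.) All branches close.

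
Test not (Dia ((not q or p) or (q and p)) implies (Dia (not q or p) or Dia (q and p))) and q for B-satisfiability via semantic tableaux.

No, unsatisfiable

1. not (Dia ((not q or p) or (q and p)) implies (Dia (not q or p) or Dia (q and p))) and q, w0
2. not (Dia ((not q or p) or (q and p)) implies (Dia (not q or p) or Dia (q and p))), w0
3. q, w0
4. Dia ((not q or p) or (q and p)), w0
5. not (Dia (not q or p) or Dia (q and p)), w0
6. not Dia (not q or p), w0
7. not Dia (q and p), w0
8. not (not q or p), w0
9. not p, w0
10. not (q and p), w0
11. (not q or p) or (q and p), w1
12. not (not q or p), w1
13. q, w1
14. not p, w1
15. not (q and p), w1
16. not q or p, w1
17. p, w1
Accessibility: w0Rw0, w0Rw1, w1Rw0, w1Rw1
Branch closes: p and not p both at w1.
(One branch shown.) All branches close.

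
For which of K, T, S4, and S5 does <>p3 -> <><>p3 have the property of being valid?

T, S4, S5

T-tableau for the negation ~(<>p3 -> <><>p3):
1. ~(<>p3 -> <><>p3), u
2. <>p3, u
3. ~<><>p3, u
4. ~<>p3, u
5. ~p3, u
6. p3, v
7. ~<>p3, v
8. ~p3, v
Accessibility: uRu, uRv, vRv
Branch closes: p3 and ~p3 both at v.
Every branch closes (one shown): valid in T, hence also in S4, S5 (every theorem of T is a theorem of S4 and S5).
K-tableau for the negation ~(<>p3 -> <><>p3):
1. ~(<>p3 -> <><>p3), u
2. <>p3, u
3. ~<><>p3, u
4. p3, v
5. ~<>p3, v
Accessibility: uRv
Complete open branch: countermodel on a K-frame, so not valid in K.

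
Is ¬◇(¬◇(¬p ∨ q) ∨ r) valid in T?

Not valid

Tableau for the negation ◇(¬◇(¬p ∨ q) ∨ r):
1. ◇(¬◇(¬p ∨ q) ∨ r), u
2. ¬◇(¬p ∨ q) ∨ r, v   [◇-rule on 1: fresh world v, uRv]
3. r, v   [∨-rule on 2 (branches; this branch)]
Accessibility: uRu, uRv, vRv
The negation has an open branch (countermodel exists).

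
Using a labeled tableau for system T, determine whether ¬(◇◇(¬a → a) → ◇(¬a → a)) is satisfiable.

Yes, satisfiable

1. ¬(◇◇(¬a → a) → ◇(¬a → a)), u
2. ◇◇(¬a → a), u
3. ¬◇(¬a → a), u
4. ¬(¬a → a), u
5. ¬a, u
6. ◇(¬a → a), v
7. ¬(¬a → a), v
8. ¬a, v
9. ¬a → a, w
10. a, w
Accessibility: uRu, uRv, vRv, vRw, wRw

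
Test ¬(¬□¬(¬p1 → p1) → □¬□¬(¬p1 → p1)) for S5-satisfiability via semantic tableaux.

No, unsatisfiable

1. ¬(¬□¬(¬p1 → p1) → □¬□¬(¬p1 → p1)), 0
2. ¬□¬(¬p1 → p1), 0   [¬→-rule on 1]
3. ¬□¬□¬(¬p1 → p1), 0   [¬→-rule on 1]
4. ¬p1 → p1, 1   [¬□-rule on 2: fresh world 1, 0R1]
5. p1, 1   [→-rule on 4 (branches; this branch)]
6. □¬(¬p1 → p1), 2   [¬□-rule on 3: fresh world 2, 0R2]
7. ¬(¬p1 → p1), 0   [□-rule on 6 via 2R0]
8. ¬p1, 0   [¬→-rule on 7]
9. ¬(¬p1 → p1), 1   [□-rule on 6 via 2R1]
10. ¬p1, 1   [¬→-rule on 9]
Accessibility: 0R0, 0R1, 0R2, 1R0, 1R1, 1R2, 2R0, 2R1, 2R2
Branch closes: p1 and ¬p1 both at 1.
All branches of the tableau close; one closing branch shown above.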